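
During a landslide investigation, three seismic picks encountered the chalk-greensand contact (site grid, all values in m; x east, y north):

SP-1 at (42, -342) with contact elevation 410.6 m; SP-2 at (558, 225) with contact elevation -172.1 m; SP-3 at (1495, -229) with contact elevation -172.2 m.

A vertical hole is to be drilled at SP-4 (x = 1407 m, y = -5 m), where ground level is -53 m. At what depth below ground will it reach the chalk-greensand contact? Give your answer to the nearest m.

249 m

Let the plane be z = a·x + b·y + c.
SP-2−SP-1: 516a + 567b = −582.7;  SP-3−SP-1: 1453a + 113b = −582.8.
Solving gives a = −0.34564, b = −0.71314.
Then c = 410.6 − a·42 − b·-342 = 181.22.
At (1407, -5): z_contact = −486.3 + 3.6 + 181.22 = -301.5 m.
Depth below ground = -53 − (-301.5) = 249 m.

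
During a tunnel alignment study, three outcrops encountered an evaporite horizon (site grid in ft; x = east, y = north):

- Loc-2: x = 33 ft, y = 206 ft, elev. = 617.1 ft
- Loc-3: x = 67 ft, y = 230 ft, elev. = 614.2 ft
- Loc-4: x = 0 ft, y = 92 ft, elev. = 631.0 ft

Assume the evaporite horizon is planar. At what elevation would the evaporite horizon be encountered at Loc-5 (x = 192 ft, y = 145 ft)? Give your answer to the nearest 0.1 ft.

Two edge vectors: Loc-2→Loc-3 = (34, 24, -2.9), Loc-2→Loc-4 = (-33, -114, 13.9).
Normal n = (Loc-2→Loc-3) × (Loc-2→Loc-4) = (3, -376.9, -3084).
So ∂z/∂x = −n_x/n_z = 0.00097 and ∂z/∂y = −n_y/n_z = −0.12221.
Intercept c from Loc-2: 617.1 − 0.03 + 25.18 = 642.24.
At (192, 145): z = 0.2 − 17.7 + 642.24 = 624.7 ft.

624.7 ft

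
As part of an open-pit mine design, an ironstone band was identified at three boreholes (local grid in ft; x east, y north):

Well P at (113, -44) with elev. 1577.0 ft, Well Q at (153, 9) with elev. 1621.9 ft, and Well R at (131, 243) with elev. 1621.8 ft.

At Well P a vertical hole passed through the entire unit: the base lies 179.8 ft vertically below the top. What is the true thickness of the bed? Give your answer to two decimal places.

Let the plane be z = a·x + b·y + c.
Well Q−Well P: 40a + 53b = 44.9;  Well R−Well P: 18a + 287b = 44.8.
Solving gives a = 0.99866, b = 0.09346.
|∇z| = √(a²+b²) = 1.00302, so dip δ = arctan(1.00302) = 45.09°.
True thickness = vertical thickness × cos δ = 179.8 × cos 45.09° = 126.95 ft.

126.95 ft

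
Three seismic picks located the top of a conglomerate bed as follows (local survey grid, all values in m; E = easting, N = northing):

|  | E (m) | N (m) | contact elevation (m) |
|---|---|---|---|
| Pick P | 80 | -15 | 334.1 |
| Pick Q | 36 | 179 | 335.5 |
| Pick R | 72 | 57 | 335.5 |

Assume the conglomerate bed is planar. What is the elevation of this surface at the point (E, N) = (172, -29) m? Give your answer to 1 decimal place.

Two edge vectors: Pick P→Pick Q = (-44, 194, 1.4), Pick P→Pick R = (-8, 72, 1.4).
Normal n = (Pick P→Pick Q) × (Pick P→Pick R) = (170.8, 50.4, -1616).
So ∂z/∂E = −n_x/n_z = 0.10569 and ∂z/∂N = −n_y/n_z = 0.03119.
Intercept c from Pick P: 334.1 − 8.46 + 0.47 = 326.11.
At (172, -29): z = 18.2 − 0.9 + 326.11 = 343.4 m.

343.4 m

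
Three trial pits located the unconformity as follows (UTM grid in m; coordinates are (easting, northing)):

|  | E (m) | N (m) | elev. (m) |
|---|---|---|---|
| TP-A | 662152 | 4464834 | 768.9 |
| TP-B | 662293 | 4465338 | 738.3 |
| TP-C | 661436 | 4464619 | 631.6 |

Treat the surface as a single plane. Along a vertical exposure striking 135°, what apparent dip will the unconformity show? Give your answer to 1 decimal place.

Let the plane be z = a·E + b·N + c.
TP-B−TP-A: 141a + 504b = −30.6;  TP-C−TP-A: −716a − 215b = −137.3.
Solving gives a = 0.22925, b = −0.12485.
Unit vector along 135° is (sin 135°, cos 135°) = (0.7071, -0.7071).
Slope in that direction = a·(0.7071) + b·(-0.7071) = 0.25039.
Apparent dip = arctan|0.25039| = 14.1° (true dip is 14.6°, so apparent ≤ true as expected).

14.1°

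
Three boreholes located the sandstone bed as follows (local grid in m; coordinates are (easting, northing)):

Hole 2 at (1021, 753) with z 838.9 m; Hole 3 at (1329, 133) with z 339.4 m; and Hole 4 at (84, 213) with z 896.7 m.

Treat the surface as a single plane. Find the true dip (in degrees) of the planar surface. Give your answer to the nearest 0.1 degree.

Two edge vectors: Hole 2→Hole 3 = (308, -620, -499.5), Hole 2→Hole 4 = (-937, -540, 57.8).
Normal n = (Hole 2→Hole 3) × (Hole 2→Hole 4) = (-305566, 450229.1, -747260).
So ∂z/∂E = −n_x/n_z = −0.40892 and ∂z/∂N = −n_y/n_z = 0.60251.
Gradient magnitude |∇z| = √(a² + b²) = √(0.16721 + 0.36301) = 0.72817.
True dip = arctan(0.72817) = 36.1°, dipping toward SE (azimuth ≈ 146°).

36.1°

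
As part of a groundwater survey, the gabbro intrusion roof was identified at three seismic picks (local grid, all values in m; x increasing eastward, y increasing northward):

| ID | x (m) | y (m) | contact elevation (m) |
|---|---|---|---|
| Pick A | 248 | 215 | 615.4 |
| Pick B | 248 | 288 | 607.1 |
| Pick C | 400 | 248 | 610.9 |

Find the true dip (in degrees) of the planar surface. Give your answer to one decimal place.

6.5°

Let the plane be z = a·x + b·y + c.
Pick B−Pick A: 0a + 73b = −8.3;  Pick C−Pick A: 152a + 33b = −4.5.
Solving gives a = −0.00492, b = −0.11370.
Gradient magnitude |∇z| = √(a² + b²) = √(0.00002 + 0.01293) = 0.11381.
True dip = arctan(0.11381) = 6.5°, dipping toward N (azimuth ≈ 002°).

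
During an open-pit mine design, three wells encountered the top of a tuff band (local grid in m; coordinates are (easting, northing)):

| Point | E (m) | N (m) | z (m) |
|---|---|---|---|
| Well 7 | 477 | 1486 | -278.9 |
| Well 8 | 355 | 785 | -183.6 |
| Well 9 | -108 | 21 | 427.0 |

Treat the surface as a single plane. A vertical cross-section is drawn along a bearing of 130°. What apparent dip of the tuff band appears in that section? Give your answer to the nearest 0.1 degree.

Two edge vectors: Well 7→Well 8 = (-122, -701, 95.3), Well 7→Well 9 = (-585, -1465, 705.9).
Normal n = (Well 7→Well 8) × (Well 7→Well 9) = (-355221.4, 30369.3, -231355).
So ∂z/∂E = −n_x/n_z = −1.53540 and ∂z/∂N = −n_y/n_z = 0.13127.
Unit vector along 130° is (sin 130°, cos 130°) = (0.7660, -0.6428).
Slope in that direction = a·(0.7660) + b·(-0.6428) = −1.26056.
Apparent dip = arctan|1.26056| = 51.6° (true dip is 57.0°, so apparent ≤ true as expected).

51.6°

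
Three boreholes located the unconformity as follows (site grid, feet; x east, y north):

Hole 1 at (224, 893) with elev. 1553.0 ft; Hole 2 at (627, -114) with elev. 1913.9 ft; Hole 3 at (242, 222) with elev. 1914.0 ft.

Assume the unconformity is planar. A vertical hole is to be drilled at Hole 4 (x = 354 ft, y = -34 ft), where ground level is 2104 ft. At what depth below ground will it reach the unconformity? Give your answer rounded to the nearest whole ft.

Let the plane be z = a·x + b·y + c.
Hole 2−Hole 1: 403a − 1007b = 360.9;  Hole 3−Hole 1: 18a − 671b = 361.
Solving gives a = −0.48105, b = −0.55091.
Then c = 1553 − a·224 − b·893 = 2152.72.
At (354, -34): z_contact = −170.3 + 18.7 + 2152.72 = 2001.2 ft.
Depth below ground = 2104 − 2001.2 = 103 ft.

103 ft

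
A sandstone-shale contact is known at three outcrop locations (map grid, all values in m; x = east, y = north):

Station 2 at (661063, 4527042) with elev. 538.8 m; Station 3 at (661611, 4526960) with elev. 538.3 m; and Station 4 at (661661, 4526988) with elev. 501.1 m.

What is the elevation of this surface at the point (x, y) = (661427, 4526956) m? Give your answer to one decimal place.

571.5 m

Two edge vectors: Station 2→Station 3 = (548, -82, -0.5), Station 2→Station 4 = (598, -54, -37.7).
Normal n = (Station 2→Station 3) × (Station 2→Station 4) = (3064.4, 20360.6, 19444).
So ∂z/∂x = −n_x/n_z = −0.157601317 and ∂z/∂y = −n_y/n_z = −1.047140506.
Intercept c from Station 2: 538.8 + 104184.40 + 4740449.05 = 4845172.25.
At (661427, 4526956): z = −104241.8 − 4740359.0 + 4845172.25 = 571.5 m.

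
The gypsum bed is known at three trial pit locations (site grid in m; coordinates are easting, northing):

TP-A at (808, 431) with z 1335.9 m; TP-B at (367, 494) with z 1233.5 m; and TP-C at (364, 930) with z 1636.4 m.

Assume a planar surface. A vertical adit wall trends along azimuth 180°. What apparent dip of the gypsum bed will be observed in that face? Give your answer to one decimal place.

Two edge vectors: TP-A→TP-B = (-441, 63, -102.4), TP-A→TP-C = (-444, 499, 300.5).
Normal n = (TP-A→TP-B) × (TP-A→TP-C) = (70029.1, 177986.1, -192087).
So ∂z/∂easting = −n_x/n_z = 0.36457 and ∂z/∂northing = −n_y/n_z = 0.92659.
Unit vector along 180° is (sin 180°, cos 180°) = (0.0000, -1.0000).
Slope in that direction = a·(0.0000) + b·(-1.0000) = −0.92659.
Apparent dip = arctan|0.92659| = 42.8° (true dip is 44.9°, so apparent ≤ true as expected).

42.8°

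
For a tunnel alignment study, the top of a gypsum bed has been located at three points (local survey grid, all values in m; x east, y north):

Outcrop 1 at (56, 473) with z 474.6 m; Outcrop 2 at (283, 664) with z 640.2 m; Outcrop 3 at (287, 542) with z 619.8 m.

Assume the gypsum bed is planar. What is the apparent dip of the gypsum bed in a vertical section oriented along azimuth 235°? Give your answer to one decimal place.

Let the plane be z = a·x + b·y + c.
Outcrop 2−Outcrop 1: 227a + 191b = 165.6;  Outcrop 3−Outcrop 1: 231a + 69b = 145.2.
Solving gives a = 0.57301, b = 0.18600.
Unit vector along 235° is (sin 235°, cos 235°) = (-0.8192, -0.5736).
Slope in that direction = a·(-0.8192) + b·(-0.5736) = −0.57607.
Apparent dip = arctan|0.57607| = 29.9° (true dip is 31.1°, so apparent ≤ true as expected).

29.9°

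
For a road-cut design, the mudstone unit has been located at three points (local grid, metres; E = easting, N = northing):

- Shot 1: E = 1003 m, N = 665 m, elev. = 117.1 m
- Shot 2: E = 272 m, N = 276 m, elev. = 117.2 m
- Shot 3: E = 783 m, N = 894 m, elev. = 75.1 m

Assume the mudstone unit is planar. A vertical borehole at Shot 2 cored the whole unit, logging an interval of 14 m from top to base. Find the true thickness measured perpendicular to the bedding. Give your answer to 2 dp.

13.87 m

Let the plane be z = a·E + b·N + c.
Shot 2−Shot 1: −731a − 389b = 0.1;  Shot 3−Shot 1: −220a + 229b = −42.
Solving gives a = 0.06449, b = −0.12145.
|∇z| = √(a²+b²) = 0.13751, so dip δ = arctan(0.13751) = 7.83°.
True thickness = vertical thickness × cos δ = 14 × cos 7.83° = 13.87 m.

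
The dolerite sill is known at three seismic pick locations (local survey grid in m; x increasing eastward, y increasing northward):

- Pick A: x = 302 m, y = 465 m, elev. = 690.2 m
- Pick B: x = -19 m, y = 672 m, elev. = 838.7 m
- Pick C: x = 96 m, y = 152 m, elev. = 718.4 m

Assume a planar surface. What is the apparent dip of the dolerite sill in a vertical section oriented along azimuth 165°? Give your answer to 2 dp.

Two edge vectors: Pick A→Pick B = (-321, 207, 148.5), Pick A→Pick C = (-206, -313, 28.2).
Normal n = (Pick A→Pick B) × (Pick A→Pick C) = (52317.9, -21538.8, 143115).
So ∂z/∂x = −n_x/n_z = −0.36557 and ∂z/∂y = −n_y/n_z = 0.15050.
Unit vector along 165° is (sin 165°, cos 165°) = (0.2588, -0.9659).
Slope in that direction = a·(0.2588) + b·(-0.9659) = −0.23999.
Apparent dip = arctan|0.23999| = 13.50° (true dip is 21.6°, so apparent ≤ true as expected).

13.50°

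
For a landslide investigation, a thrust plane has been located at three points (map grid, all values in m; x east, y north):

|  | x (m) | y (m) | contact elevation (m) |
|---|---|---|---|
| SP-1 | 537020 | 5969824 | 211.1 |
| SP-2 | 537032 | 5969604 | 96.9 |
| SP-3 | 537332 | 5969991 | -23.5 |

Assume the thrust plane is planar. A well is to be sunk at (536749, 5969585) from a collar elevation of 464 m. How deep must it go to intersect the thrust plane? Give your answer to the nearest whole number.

Two edge vectors: SP-1→SP-2 = (12, -220, -114.2), SP-1→SP-3 = (312, 167, -234.6).
Normal n = (SP-1→SP-2) × (SP-1→SP-3) = (70683.4, -32815.2, 70644).
So ∂z/∂x = −n_x/n_z = −1.00055773 and ∂z/∂y = −n_y/n_z = 0.46451503.
Intercept c from SP-1: 211.1 + 537319.51 − 2773072.99 = −2235542.38.
At (536749, 5969585): z_contact = −537048.4 + 2772962.0 − 2235542.38 = 371.2 m.
Depth below ground = 464 − 371.2 = 93 m.

93 m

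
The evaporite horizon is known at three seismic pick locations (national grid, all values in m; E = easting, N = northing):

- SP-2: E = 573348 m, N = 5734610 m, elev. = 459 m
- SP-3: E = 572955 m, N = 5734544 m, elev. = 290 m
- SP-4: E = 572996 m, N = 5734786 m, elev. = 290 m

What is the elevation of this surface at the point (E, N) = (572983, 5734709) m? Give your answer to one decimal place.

Two edge vectors: SP-2→SP-3 = (-393, -66, -169), SP-2→SP-4 = (-352, 176, -169).
Normal n = (SP-2→SP-3) × (SP-2→SP-4) = (40898, -6929, -92400).
So ∂z/∂E = −n_x/n_z = 0.442619048 and ∂z/∂N = −n_y/n_z = −0.074989177.
Intercept c from SP-2: 459 − 253774.75 + 430033.69 = 176717.94.
At (572983, 5734709): z = 253613.2 − 430041.1 + 176717.94 = 290.0 m.

290.0 m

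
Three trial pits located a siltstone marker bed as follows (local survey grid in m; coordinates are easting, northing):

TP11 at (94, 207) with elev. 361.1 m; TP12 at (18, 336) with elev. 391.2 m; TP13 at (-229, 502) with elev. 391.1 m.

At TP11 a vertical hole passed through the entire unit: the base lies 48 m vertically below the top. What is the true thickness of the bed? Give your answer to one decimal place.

Let the plane be z = a·easting + b·northing + c.
TP12−TP11: −76a + 129b = 30.1;  TP13−TP11: −323a + 295b = 30.
Solving gives a = 0.26027, b = 0.38667.
|∇z| = √(a²+b²) = 0.46611, so dip δ = arctan(0.46611) = 24.99°.
True thickness = vertical thickness × cos δ = 48 × cos 24.99° = 43.5 m.

43.5 m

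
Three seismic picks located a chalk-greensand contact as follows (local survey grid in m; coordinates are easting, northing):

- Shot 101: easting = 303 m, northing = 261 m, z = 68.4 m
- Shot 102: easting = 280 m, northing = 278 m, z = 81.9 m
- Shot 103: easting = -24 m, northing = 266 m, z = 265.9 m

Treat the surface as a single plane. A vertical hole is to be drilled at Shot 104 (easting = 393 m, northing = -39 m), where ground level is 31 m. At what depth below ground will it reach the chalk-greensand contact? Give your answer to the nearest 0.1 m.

9.9 m

Let the plane be z = a·easting + b·northing + c.
Shot 102−Shot 101: −23a + 17b = 13.5;  Shot 103−Shot 101: −327a + 5b = 197.5.
Solving gives a = −0.60434, b = −0.02351.
Then c = 68.4 − a·303 − b·261 = 257.65.
At (393, -39): z_contact = −237.50 + 0.92 + 257.65 = 21.06 m.
Depth below ground = 31 − 21.06 = 9.9 m.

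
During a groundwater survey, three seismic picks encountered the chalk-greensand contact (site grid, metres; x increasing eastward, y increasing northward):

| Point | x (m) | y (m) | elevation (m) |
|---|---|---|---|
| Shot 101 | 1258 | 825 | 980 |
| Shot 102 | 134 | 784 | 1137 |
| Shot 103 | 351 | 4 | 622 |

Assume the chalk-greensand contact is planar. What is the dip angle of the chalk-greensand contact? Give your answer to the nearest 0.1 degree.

32.5°

Two edge vectors: Shot 101→Shot 102 = (-1124, -41, 157), Shot 101→Shot 103 = (-907, -821, -358).
Normal n = (Shot 101→Shot 102) × (Shot 101→Shot 103) = (143575, -544791, 885617).
So ∂z/∂x = −n_x/n_z = −0.16212 and ∂z/∂y = −n_y/n_z = 0.61515.
Gradient magnitude |∇z| = √(a² + b²) = √(0.02628 + 0.37841) = 0.63616.
True dip = arctan(0.63616) = 32.5°, dipping toward SSE (azimuth ≈ 165°).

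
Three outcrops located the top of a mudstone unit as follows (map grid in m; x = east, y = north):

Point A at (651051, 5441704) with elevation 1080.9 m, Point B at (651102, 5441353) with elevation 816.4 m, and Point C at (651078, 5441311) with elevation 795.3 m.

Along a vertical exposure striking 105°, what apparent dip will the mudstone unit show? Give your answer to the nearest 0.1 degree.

Two edge vectors: Point A→Point B = (51, -351, -264.5), Point A→Point C = (27, -393, -285.6).
Normal n = (Point A→Point B) × (Point A→Point C) = (-3702.9, 7424.1, -10566).
So ∂z/∂x = −n_x/n_z = −0.35045 and ∂z/∂y = −n_y/n_z = 0.70264.
Unit vector along 105° is (sin 105°, cos 105°) = (0.9659, -0.2588).
Slope in that direction = a·(0.9659) + b·(-0.2588) = −0.52037.
Apparent dip = arctan|0.52037| = 27.5° (true dip is 38.1°, so apparent ≤ true as expected).

27.5°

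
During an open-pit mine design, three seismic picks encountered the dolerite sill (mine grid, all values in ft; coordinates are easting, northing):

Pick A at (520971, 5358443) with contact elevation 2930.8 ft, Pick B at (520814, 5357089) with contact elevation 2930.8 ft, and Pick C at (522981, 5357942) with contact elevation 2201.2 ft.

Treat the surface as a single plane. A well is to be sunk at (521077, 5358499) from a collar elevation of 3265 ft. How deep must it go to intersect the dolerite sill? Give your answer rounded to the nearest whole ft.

369 ft

Let the plane be z = a·easting + b·northing + c.
Pick B−Pick A: −157a − 1354b = 0;  Pick C−Pick A: 2010a − 501b = −729.6.
Solving gives a = −0.35278889, b = 0.04090684.
Then c = 2930.8 − a·520971 − b·5358443 = −32473.37.
At (521077, 5358499): z_contact = −183830.2 + 219199.2 − 32473.37 = 2895.7 ft.
Depth below ground = 3265 − 2895.7 = 369 ft.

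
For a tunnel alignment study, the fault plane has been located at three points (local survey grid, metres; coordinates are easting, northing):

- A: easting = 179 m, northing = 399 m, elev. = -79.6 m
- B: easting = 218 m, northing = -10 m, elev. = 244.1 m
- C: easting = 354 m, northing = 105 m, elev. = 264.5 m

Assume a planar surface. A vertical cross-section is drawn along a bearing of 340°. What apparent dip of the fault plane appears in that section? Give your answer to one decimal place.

Two edge vectors: A→B = (39, -409, 323.7), A→C = (175, -294, 344.1).
Normal n = (A→B) × (A→C) = (-45569.1, 43227.6, 60109).
So ∂z/∂easting = −n_x/n_z = 0.75811 and ∂z/∂northing = −n_y/n_z = −0.71915.
Unit vector along 340° is (sin 340°, cos 340°) = (-0.3420, 0.9397).
Slope in that direction = a·(-0.3420) + b·(0.9397) = −0.93507.
Apparent dip = arctan|0.93507| = 43.1° (true dip is 46.3°, so apparent ≤ true as expected).

43.1°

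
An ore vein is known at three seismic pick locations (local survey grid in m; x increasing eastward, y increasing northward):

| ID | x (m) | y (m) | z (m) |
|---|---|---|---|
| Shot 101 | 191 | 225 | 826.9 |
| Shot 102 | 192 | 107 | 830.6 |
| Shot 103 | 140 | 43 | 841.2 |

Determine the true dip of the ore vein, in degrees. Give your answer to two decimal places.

9.47°

Let the plane be z = a·x + b·y + c.
Shot 102−Shot 101: 1a − 118b = 3.7;  Shot 103−Shot 101: −51a − 182b = 14.3.
Solving gives a = −0.16355, b = −0.03274.
Gradient magnitude |∇z| = √(a² + b²) = √(0.02675 + 0.00107) = 0.16679.
True dip = arctan(0.16679) = 9.47°, dipping toward ENE (azimuth ≈ 079°).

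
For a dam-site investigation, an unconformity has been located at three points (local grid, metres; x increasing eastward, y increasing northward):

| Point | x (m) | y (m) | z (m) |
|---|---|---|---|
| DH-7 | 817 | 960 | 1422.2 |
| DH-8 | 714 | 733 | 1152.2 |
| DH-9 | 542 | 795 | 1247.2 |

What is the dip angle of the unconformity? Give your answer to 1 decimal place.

Let the plane be z = a·x + b·y + c.
DH-8−DH-7: −103a − 227b = −270;  DH-9−DH-7: −275a − 165b = −175.
Solving gives a = −0.10621, b = 1.23762.
Gradient magnitude |∇z| = √(a² + b²) = √(0.01128 + 1.53170) = 1.24217.
True dip = arctan(1.24217) = 51.2°, dipping toward S (azimuth ≈ 175°).

51.2°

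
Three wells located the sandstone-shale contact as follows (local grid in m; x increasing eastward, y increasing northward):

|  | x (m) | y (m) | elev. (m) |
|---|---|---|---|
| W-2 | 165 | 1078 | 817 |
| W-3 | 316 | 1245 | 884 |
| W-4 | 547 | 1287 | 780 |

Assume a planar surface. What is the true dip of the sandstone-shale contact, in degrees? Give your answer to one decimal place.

Two edge vectors: W-2→W-3 = (151, 167, 67), W-2→W-4 = (382, 209, -37).
Normal n = (W-2→W-3) × (W-2→W-4) = (-20182, 31181, -32235).
So ∂z/∂x = −n_x/n_z = −0.62609 and ∂z/∂y = −n_y/n_z = 0.96730.
Gradient magnitude |∇z| = √(a² + b²) = √(0.39199 + 0.93567) = 1.15224.
True dip = arctan(1.15224) = 49.0°, dipping toward SSE (azimuth ≈ 147°).

49.0°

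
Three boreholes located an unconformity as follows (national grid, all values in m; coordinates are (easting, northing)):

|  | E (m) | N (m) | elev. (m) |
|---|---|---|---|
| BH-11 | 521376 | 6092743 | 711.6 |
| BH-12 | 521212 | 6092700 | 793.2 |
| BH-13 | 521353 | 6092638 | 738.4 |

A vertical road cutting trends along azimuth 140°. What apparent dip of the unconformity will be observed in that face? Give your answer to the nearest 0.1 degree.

Let the plane be z = a·E + b·N + c.
BH-12−BH-11: −164a − 43b = 81.6;  BH-13−BH-11: −23a − 105b = 26.8.
Solving gives a = −0.45688, b = −0.15516.
Unit vector along 140° is (sin 140°, cos 140°) = (0.6428, -0.7660).
Slope in that direction = a·(0.6428) + b·(-0.7660) = −0.17482.
Apparent dip = arctan|0.17482| = 9.9° (true dip is 25.8°, so apparent ≤ true as expected).

9.9°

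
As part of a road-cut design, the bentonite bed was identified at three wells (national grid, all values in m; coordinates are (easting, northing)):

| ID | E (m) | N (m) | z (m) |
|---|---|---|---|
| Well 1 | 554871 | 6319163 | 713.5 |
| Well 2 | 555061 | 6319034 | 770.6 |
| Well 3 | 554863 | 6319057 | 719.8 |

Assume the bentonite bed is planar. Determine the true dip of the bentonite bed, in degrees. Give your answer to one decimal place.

14.5°

Let the plane be z = a·E + b·N + c.
Well 2−Well 1: 190a − 129b = 57.1;  Well 3−Well 1: −8a − 106b = 6.3.
Solving gives a = 0.24749, b = −0.07811.
Gradient magnitude |∇z| = √(a² + b²) = √(0.06125 + 0.00610) = 0.25953.
True dip = arctan(0.25953) = 14.5°, dipping toward WNW (azimuth ≈ 288°).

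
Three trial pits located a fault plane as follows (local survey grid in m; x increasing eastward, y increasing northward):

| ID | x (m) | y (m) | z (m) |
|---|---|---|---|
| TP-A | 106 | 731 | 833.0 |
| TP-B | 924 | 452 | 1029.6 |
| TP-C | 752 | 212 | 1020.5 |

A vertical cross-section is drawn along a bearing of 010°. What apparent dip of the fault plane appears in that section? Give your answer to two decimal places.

4.06°

Let the plane be z = a·x + b·y + c.
TP-B−TP-A: 818a − 279b = 196.6;  TP-C−TP-A: 646a − 519b = 187.5.
Solving gives a = 0.20353, b = −0.10794.
Unit vector along 010° is (sin 10°, cos 10°) = (0.1736, 0.9848).
Slope in that direction = a·(0.1736) + b·(0.9848) = −0.07096.
Apparent dip = arctan|0.07096| = 4.06° (true dip is 13.0°, so apparent ≤ true as expected).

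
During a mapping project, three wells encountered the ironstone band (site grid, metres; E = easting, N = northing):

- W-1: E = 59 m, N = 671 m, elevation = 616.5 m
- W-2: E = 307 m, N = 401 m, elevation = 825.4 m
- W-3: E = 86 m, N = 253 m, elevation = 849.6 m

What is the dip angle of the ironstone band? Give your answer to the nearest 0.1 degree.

Let the plane be z = a·E + b·N + c.
W-2−W-1: 248a − 270b = 208.9;  W-3−W-1: 27a − 418b = 233.1.
Solving gives a = 0.25301, b = −0.54131.
Gradient magnitude |∇z| = √(a² + b²) = √(0.06401 + 0.29302) = 0.59752.
True dip = arctan(0.59752) = 30.9°, dipping toward NNW (azimuth ≈ 335°).

30.9°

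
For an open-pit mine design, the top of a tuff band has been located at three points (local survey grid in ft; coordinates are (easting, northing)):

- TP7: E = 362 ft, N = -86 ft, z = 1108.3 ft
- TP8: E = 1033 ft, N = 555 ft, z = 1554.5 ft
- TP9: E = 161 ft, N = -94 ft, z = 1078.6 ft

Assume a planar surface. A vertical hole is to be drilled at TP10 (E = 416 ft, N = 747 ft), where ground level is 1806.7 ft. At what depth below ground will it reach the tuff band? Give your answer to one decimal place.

221.0 ft

Let the plane be z = a·E + b·N + c.
TP8−TP7: 671a + 641b = 446.2;  TP9−TP7: −201a − 8b = −29.7.
Solving gives a = 0.125275, b = 0.564962.
Then c = 1108.3 − a·362 − b·-86 = 1111.54.
At (416, 747): z_contact = 52.11 + 422.03 + 1111.54 = 1585.68 ft.
Depth below ground = 1806.7 − 1585.68 = 221.0 ft.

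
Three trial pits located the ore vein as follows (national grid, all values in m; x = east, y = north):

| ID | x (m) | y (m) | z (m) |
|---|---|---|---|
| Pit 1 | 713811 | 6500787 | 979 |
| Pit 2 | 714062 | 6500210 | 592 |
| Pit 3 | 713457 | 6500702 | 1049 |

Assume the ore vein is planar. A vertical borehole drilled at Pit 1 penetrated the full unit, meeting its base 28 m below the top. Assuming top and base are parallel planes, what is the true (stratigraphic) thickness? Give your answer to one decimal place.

Let the plane be z = a·x + b·y + c.
Pit 2−Pit 1: 251a − 577b = −387;  Pit 3−Pit 1: −354a − 85b = 70.
Solving gives a = −0.32485, b = 0.52940.
|∇z| = √(a²+b²) = 0.62112, so dip δ = arctan(0.62112) = 31.85°.
True thickness = vertical thickness × cos δ = 28 × cos 31.85° = 23.8 m.

23.8 m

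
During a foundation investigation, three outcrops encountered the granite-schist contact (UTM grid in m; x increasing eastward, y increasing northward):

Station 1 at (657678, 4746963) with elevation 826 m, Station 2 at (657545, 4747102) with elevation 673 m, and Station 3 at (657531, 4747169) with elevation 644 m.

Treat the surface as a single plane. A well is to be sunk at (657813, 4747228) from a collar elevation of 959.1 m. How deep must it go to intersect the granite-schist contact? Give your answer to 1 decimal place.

Let the plane be z = a·x + b·y + c.
Station 2−Station 1: −133a + 139b = −153;  Station 3−Station 1: −147a + 206b = −182.
Solving gives a = 0.893036612, b = −0.246231156.
Then c = 826 − a·657678 − b·4746963 = 582345.65.
At (657813, 4747228): z_contact = 587451.09 − 1168915.44 + 582345.65 = 881.31 m.
Depth below ground = 959.1 − 881.31 = 77.8 m.

77.8 m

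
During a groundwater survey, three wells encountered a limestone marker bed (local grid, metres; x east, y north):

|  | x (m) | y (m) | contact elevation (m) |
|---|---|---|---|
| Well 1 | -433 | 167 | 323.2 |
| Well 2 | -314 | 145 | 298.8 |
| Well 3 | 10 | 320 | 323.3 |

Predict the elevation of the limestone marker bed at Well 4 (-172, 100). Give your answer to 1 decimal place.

Let the plane be z = a·x + b·y + c.
Well 2−Well 1: 119a − 22b = −24.4;  Well 3−Well 1: 443a + 153b = 0.1.
Solving gives a = −0.13347, b = 0.38712.
Then c = 323.2 − a·-433 − b·167 = 200.76.
At (-172, 100): z = 23.0 + 38.7 + 200.76 = 262.4 m.

262.4 m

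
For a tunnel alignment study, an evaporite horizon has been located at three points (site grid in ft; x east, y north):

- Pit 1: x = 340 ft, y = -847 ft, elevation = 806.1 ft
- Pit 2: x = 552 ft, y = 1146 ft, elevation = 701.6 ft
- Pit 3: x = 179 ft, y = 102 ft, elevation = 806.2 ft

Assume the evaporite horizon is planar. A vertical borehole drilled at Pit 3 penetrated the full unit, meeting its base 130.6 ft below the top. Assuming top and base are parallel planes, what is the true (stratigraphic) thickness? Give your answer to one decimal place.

Two edge vectors: Pit 1→Pit 2 = (212, 1993, -104.5), Pit 1→Pit 3 = (-161, 949, 0.1).
Normal n = (Pit 1→Pit 2) × (Pit 1→Pit 3) = (99369.8, 16803.3, 522061).
So ∂z/∂x = −n_x/n_z = −0.19034 and ∂z/∂y = −n_y/n_z = −0.03219.
|∇z| = √(a²+b²) = 0.19304, so dip δ = arctan(0.19304) = 10.93°.
True thickness = vertical thickness × cos δ = 130.6 × cos 10.93° = 128.2 ft.

128.2 ft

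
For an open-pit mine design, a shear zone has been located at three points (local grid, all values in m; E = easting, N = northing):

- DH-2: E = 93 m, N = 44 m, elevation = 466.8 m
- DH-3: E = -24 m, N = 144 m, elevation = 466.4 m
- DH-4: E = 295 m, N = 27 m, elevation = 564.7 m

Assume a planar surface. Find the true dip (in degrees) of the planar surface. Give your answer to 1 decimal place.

Two edge vectors: DH-2→DH-3 = (-117, 100, -0.4), DH-2→DH-4 = (202, -17, 97.9).
Normal n = (DH-2→DH-3) × (DH-2→DH-4) = (9783.2, 11373.5, -18211).
So ∂z/∂E = −n_x/n_z = 0.53721 and ∂z/∂N = −n_y/n_z = 0.62454.
Gradient magnitude |∇z| = √(a² + b²) = √(0.28860 + 0.39005) = 0.82380.
True dip = arctan(0.82380) = 39.5°, dipping toward SW (azimuth ≈ 221°).

39.5°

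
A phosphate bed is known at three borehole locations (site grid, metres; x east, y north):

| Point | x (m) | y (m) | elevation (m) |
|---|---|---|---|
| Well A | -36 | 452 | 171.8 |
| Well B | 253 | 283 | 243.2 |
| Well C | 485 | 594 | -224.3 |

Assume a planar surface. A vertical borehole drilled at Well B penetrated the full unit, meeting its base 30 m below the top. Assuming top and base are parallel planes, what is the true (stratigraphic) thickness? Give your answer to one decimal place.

18.7 m

Two edge vectors: Well A→Well B = (289, -169, 71.4), Well A→Well C = (521, 142, -396.1).
Normal n = (Well A→Well B) × (Well A→Well C) = (56802.1, 151672.3, 129087).
So ∂z/∂x = −n_x/n_z = −0.44003 and ∂z/∂y = −n_y/n_z = −1.17496.
|∇z| = √(a²+b²) = 1.25466, so dip δ = arctan(1.25466) = 51.44°.
True thickness = vertical thickness × cos δ = 30 × cos 51.44° = 18.7 m.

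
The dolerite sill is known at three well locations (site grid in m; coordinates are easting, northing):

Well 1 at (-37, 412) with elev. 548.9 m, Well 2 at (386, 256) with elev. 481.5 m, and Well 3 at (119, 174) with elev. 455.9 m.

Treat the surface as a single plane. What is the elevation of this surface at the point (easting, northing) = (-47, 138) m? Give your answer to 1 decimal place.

Let the plane be z = a·easting + b·northing + c.
Well 2−Well 1: 423a − 156b = −67.4;  Well 3−Well 1: 156a − 238b = −93.
Solving gives a = −0.02008, b = 0.37759.
Then c = 548.9 − a·-37 − b·412 = 392.59.
At (-47, 138): z = 0.9 + 52.1 + 392.59 = 445.6 m.

445.6 m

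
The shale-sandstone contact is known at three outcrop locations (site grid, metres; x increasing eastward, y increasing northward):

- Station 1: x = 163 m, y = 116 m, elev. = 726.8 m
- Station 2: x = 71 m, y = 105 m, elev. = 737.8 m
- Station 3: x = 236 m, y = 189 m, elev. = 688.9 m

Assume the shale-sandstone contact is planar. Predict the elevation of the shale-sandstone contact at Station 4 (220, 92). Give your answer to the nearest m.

Let the plane be z = a·x + b·y + c.
Station 2−Station 1: −92a − 11b = 11;  Station 3−Station 1: 73a + 73b = −37.9.
Solving gives a = −0.06530, b = −0.45388.
Then c = 726.8 − a·163 − b·116 = 790.09.
At (220, 92): z = −14.4 − 41.8 + 790.09 = 734.0 m.

734 m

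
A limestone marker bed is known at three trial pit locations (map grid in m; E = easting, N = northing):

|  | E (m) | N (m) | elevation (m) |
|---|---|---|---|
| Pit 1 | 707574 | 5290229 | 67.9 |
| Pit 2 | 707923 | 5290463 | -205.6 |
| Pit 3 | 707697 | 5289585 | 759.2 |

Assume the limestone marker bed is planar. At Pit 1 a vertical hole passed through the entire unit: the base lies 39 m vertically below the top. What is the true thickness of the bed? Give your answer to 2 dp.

26.42 m

Two edge vectors: Pit 1→Pit 2 = (349, 234, -273.5), Pit 1→Pit 3 = (123, -644, 691.3).
Normal n = (Pit 1→Pit 2) × (Pit 1→Pit 3) = (-14369.8, -274904.2, -253538).
So ∂z/∂E = −n_x/n_z = −0.05668 and ∂z/∂N = −n_y/n_z = −1.08427.
|∇z| = √(a²+b²) = 1.08575, so dip δ = arctan(1.08575) = 47.35°.
True thickness = vertical thickness × cos δ = 39 × cos 47.35° = 26.42 m.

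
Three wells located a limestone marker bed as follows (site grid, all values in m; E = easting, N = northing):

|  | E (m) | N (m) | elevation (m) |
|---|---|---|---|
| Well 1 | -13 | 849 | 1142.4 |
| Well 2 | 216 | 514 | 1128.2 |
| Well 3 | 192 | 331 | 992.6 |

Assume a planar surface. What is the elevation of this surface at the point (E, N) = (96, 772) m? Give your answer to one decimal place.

1187.5 m

Let the plane be z = a·E + b·N + c.
Well 2−Well 1: 229a − 335b = −14.2;  Well 3−Well 1: 205a − 518b = −149.8.
Solving gives a = 0.85746, b = 0.62853.
Then c = 1142.4 − a·-13 − b·849 = 619.92.
At (96, 772): z = 82.3 + 485.2 + 619.92 = 1187.5 m.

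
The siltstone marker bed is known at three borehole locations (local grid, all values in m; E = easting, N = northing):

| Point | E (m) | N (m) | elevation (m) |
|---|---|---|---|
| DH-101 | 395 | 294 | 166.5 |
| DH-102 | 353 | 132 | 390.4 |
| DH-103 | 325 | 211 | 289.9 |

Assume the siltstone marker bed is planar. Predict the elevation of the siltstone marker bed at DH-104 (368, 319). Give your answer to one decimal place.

Let the plane be z = a·E + b·N + c.
DH-102−DH-101: −42a − 162b = 223.9;  DH-103−DH-101: −70a − 83b = 123.4.
Solving gives a = −0.17916, b = −1.33565.
Then c = 166.5 − a·395 − b·294 = 629.95.
At (368, 319): z = −65.9 − 426.1 + 629.95 = 137.9 m.

137.9 m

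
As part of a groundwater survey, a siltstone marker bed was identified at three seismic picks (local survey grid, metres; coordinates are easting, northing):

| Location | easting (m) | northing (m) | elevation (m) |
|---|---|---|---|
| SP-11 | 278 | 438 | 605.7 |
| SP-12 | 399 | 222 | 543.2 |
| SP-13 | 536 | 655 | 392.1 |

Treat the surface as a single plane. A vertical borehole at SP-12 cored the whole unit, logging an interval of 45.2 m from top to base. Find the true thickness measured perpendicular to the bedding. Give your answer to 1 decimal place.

36.4 m

Two edge vectors: SP-11→SP-12 = (121, -216, -62.5), SP-11→SP-13 = (258, 217, -213.6).
Normal n = (SP-11→SP-12) × (SP-11→SP-13) = (59700.1, 9720.6, 81985).
So ∂z/∂easting = −n_x/n_z = −0.72818 and ∂z/∂northing = −n_y/n_z = −0.11857.
|∇z| = √(a²+b²) = 0.73777, so dip δ = arctan(0.73777) = 36.42°.
True thickness = vertical thickness × cos δ = 45.2 × cos 36.42° = 36.4 m.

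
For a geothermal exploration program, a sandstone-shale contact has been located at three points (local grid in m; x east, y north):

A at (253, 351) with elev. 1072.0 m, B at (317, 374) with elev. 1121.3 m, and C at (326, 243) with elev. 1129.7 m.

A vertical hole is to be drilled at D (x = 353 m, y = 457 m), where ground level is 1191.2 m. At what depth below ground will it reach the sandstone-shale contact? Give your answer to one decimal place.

Two edge vectors: A→B = (64, 23, 49.3), A→C = (73, -108, 57.7).
Normal n = (A→B) × (A→C) = (6651.5, -93.9, -8591).
So ∂z/∂x = −n_x/n_z = 0.77424 and ∂z/∂y = −n_y/n_z = −0.01093.
Intercept c from A: 1072 − 195.88 + 3.84 = 879.95.
At (353, 457): z_contact = 273.31 − 5.00 + 879.95 = 1148.27 m.
Depth below ground = 1191.2 − 1148.27 = 42.9 m.

42.9 m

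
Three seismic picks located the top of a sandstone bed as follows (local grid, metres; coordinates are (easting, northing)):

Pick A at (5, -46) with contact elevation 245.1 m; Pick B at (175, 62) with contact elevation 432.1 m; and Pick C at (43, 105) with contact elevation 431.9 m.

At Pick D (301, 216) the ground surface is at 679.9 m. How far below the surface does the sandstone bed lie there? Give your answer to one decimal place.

Two edge vectors: Pick A→Pick B = (170, 108, 187), Pick A→Pick C = (38, 151, 186.8).
Normal n = (Pick A→Pick B) × (Pick A→Pick C) = (-8062.6, -24650, 21566).
So ∂z/∂E = −n_x/n_z = 0.37386 and ∂z/∂N = −n_y/n_z = 1.14300.
Intercept c from Pick A: 245.1 − 1.87 + 52.58 = 295.81.
At (301, 216): z_contact = 112.53 + 246.89 + 295.81 = 655.23 m.
Depth below ground = 679.9 − 655.23 = 24.7 m.

24.7 m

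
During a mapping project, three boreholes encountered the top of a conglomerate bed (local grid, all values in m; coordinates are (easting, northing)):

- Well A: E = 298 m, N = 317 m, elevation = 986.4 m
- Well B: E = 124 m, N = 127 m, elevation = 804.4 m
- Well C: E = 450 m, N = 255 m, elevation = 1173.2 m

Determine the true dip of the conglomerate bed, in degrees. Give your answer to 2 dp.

Two edge vectors: Well A→Well B = (-174, -190, -182), Well A→Well C = (152, -62, 186.8).
Normal n = (Well A→Well B) × (Well A→Well C) = (-46776, 4839.2, 39668).
So ∂z/∂E = −n_x/n_z = 1.17919 and ∂z/∂N = −n_y/n_z = −0.12199.
Gradient magnitude |∇z| = √(a² + b²) = √(1.39048 + 0.01488) = 1.18548.
True dip = arctan(1.18548) = 49.85°, dipping toward W (azimuth ≈ 276°).

49.85°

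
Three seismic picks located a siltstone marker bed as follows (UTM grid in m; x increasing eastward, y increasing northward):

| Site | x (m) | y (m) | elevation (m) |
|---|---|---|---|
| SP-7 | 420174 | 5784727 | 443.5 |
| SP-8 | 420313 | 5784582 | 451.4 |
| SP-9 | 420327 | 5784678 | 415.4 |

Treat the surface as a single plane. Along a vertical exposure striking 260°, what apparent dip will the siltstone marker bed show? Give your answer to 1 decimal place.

19.0°

Let the plane be z = a·x + b·y + c.
SP-8−SP-7: 139a − 145b = 7.9;  SP-9−SP-7: 153a − 49b = −28.1.
Solving gives a = −0.29020, b = −0.33268.
Unit vector along 260° is (sin 260°, cos 260°) = (-0.9848, -0.1736).
Slope in that direction = a·(-0.9848) + b·(-0.1736) = 0.34356.
Apparent dip = arctan|0.34356| = 19.0° (true dip is 23.8°, so apparent ≤ true as expected).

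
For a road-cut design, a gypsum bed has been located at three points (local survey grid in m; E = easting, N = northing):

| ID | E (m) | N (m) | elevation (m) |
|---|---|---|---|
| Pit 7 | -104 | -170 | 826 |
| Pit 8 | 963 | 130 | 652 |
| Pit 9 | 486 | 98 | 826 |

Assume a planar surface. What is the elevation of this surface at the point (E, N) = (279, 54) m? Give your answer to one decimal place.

Two edge vectors: Pit 7→Pit 8 = (1067, 300, -174), Pit 7→Pit 9 = (590, 268, 0).
Normal n = (Pit 7→Pit 8) × (Pit 7→Pit 9) = (46632, -102660, 108956).
So ∂z/∂E = −n_x/n_z = −0.42799 and ∂z/∂N = −n_y/n_z = 0.94222.
Intercept c from Pit 7: 826 − 44.51 + 160.18 = 941.67.
At (279, 54): z = −119.4 + 50.9 + 941.67 = 873.1 m.

873.1 m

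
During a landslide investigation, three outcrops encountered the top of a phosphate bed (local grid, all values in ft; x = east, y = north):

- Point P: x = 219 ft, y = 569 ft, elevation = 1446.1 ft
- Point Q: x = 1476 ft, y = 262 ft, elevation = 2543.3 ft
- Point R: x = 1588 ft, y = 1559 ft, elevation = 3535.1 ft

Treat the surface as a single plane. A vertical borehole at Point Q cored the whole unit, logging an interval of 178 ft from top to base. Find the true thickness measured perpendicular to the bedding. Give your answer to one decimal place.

111.8 ft

Two edge vectors: Point P→Point Q = (1257, -307, 1097.2), Point P→Point R = (1369, 990, 2089).
Normal n = (Point P→Point Q) × (Point P→Point R) = (-1727551, -1123806.2, 1664713).
So ∂z/∂x = −n_x/n_z = 1.03775 and ∂z/∂y = −n_y/n_z = 0.67508.
|∇z| = √(a²+b²) = 1.23800, so dip δ = arctan(1.23800) = 51.07°.
True thickness = vertical thickness × cos δ = 178 × cos 51.07° = 111.8 ft.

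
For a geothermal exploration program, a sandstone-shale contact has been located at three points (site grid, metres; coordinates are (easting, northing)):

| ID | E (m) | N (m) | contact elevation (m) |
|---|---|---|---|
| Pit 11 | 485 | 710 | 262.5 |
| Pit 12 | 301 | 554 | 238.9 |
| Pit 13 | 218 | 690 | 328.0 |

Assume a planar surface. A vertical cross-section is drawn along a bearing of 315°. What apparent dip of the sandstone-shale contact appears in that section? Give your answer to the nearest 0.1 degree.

28.4°

Two edge vectors: Pit 11→Pit 12 = (-184, -156, -23.6), Pit 11→Pit 13 = (-267, -20, 65.5).
Normal n = (Pit 11→Pit 12) × (Pit 11→Pit 13) = (-10690, 18353.2, -37972).
So ∂z/∂E = −n_x/n_z = −0.28152 and ∂z/∂N = −n_y/n_z = 0.48334.
Unit vector along 315° is (sin 315°, cos 315°) = (-0.7071, 0.7071).
Slope in that direction = a·(-0.7071) + b·(0.7071) = 0.54084.
Apparent dip = arctan|0.54084| = 28.4° (true dip is 29.2°, so apparent ≤ true as expected).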